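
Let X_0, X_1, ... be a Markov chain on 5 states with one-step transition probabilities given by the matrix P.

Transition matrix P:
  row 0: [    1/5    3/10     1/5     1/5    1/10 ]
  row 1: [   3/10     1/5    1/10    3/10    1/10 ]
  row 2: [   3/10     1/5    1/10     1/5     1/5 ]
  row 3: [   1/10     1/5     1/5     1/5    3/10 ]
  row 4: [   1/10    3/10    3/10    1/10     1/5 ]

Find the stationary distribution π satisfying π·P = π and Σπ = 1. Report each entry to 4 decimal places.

π = [0.2032, 0.2380, 0.1762, 0.2061, 0.1765]

Balance equations π_j = Σ_i π_i·P[i][j]:
  π_0 = 1/5·π_0 + 3/10·π_1 + 3/10·π_2 + 1/10·π_3 + 1/10·π_4
  π_1 = 3/10·π_0 + 1/5·π_1 + 1/5·π_2 + 1/5·π_3 + 3/10·π_4
  π_2 = 1/5·π_0 + 1/10·π_1 + 1/10·π_2 + 1/5·π_3 + 3/10·π_4
  π_3 = 1/5·π_0 + 3/10·π_1 + 1/5·π_2 + 1/5·π_3 + 1/10·π_4
  normalize: π_0 + π_1 + π_2 + π_3 + π_4 = 1
Solving the linear system gives exactly π = [747/3677, 875/3677, 648/3677, 758/3677, 649/3677].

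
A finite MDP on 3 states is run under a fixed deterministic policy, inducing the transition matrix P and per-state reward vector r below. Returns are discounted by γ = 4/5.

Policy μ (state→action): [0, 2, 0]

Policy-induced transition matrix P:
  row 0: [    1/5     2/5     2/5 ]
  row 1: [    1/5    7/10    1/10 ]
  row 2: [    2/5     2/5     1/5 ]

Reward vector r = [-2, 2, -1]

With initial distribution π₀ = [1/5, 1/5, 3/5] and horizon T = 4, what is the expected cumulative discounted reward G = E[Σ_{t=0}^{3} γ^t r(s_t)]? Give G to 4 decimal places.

t=0: π = [0.2000, 0.2000, 0.6000], E[r] = -0.6000, γ^t·E[r] = -0.600000, running G = -0.600000
t=1: π = [0.3200, 0.4600, 0.2200], E[r] = 0.0600, γ^t·E[r] = 0.048000, running G = -0.552000
t=2: π = [0.2440, 0.5380, 0.2180], E[r] = 0.3700, γ^t·E[r] = 0.236800, running G = -0.315200
t=3: π = [0.2436, 0.5614, 0.1950], E[r] = 0.4406, γ^t·E[r] = 0.225587, running G = -0.089613

G = -0.0896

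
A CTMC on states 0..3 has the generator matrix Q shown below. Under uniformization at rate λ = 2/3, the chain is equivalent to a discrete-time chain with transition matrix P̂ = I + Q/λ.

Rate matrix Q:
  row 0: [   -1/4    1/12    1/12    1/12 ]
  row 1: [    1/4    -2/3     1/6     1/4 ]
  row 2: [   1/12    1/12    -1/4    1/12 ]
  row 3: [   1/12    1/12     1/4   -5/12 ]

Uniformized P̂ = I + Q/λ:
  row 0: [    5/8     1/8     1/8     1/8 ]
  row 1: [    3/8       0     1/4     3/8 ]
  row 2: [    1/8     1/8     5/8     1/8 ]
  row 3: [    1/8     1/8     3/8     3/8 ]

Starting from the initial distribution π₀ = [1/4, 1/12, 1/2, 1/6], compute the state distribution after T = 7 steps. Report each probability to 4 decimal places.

π = [0.3050, 0.1111, 0.3802, 0.2037]

t=0: π = [0.2500, 0.0833, 0.5000, 0.1667]
t=1: π = [0.2708, 0.1146, 0.4271, 0.1875]
t=2: π = [0.2891, 0.1107, 0.3997, 0.2005]
t=3: π = [0.2972, 0.1112, 0.3888, 0.2028]
t=4: π = [0.3014, 0.1111, 0.3840, 0.2035]
t=5: π = [0.3035, 0.1111, 0.3818, 0.2036]
t=6: π = [0.3045, 0.1111, 0.3807, 0.2037]
t=7: π = [0.3050, 0.1111, 0.3802, 0.2037]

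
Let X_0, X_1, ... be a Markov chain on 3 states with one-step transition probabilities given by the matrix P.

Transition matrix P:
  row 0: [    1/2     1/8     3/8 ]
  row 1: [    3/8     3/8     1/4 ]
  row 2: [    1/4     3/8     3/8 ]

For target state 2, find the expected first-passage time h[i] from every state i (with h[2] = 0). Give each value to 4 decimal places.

h = [2.8235, 3.2941, 0.0000]

First-step conditioning: h[2] = 0; for i ≠ 2, h[i] = 1 + Σ_k P[i][k]·h[k].
  h[0] = 1 + 1/2·h[0] + 1/8·h[1]
  h[1] = 1 + 3/8·h[0] + 3/8·h[1]
Solving the 2×2 linear system over states ≠ 2 gives exactly h = [48/17, 56/17, 0] (h[2] = 0 is the target).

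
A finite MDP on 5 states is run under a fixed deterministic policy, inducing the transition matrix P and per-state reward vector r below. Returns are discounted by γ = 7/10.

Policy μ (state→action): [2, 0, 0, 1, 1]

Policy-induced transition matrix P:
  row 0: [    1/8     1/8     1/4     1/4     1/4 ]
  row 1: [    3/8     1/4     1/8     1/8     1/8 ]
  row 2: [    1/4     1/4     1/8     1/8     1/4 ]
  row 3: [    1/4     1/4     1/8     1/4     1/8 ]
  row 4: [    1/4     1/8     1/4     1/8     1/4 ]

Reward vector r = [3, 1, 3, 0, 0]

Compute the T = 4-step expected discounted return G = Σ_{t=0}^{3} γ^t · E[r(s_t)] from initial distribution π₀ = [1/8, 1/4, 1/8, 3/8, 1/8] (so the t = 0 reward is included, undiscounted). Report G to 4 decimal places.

t=0: π = [0.1250, 0.2500, 0.1250, 0.3750, 0.1250], E[r] = 1.0000, γ^t·E[r] = 1.000000, running G = 1.000000
t=1: π = [0.2656, 0.2188, 0.1563, 0.1875, 0.1719], E[r] = 1.4844, γ^t·E[r] = 1.039063, running G = 2.039063
t=2: π = [0.2441, 0.1953, 0.1797, 0.1816, 0.1992], E[r] = 1.4668, γ^t·E[r] = 0.718730, running G = 2.757793
t=3: π = [0.2439, 0.1946, 0.1804, 0.1782, 0.2029], E[r] = 1.4675, γ^t·E[r] = 0.503363, running G = 3.261156

G = 3.2612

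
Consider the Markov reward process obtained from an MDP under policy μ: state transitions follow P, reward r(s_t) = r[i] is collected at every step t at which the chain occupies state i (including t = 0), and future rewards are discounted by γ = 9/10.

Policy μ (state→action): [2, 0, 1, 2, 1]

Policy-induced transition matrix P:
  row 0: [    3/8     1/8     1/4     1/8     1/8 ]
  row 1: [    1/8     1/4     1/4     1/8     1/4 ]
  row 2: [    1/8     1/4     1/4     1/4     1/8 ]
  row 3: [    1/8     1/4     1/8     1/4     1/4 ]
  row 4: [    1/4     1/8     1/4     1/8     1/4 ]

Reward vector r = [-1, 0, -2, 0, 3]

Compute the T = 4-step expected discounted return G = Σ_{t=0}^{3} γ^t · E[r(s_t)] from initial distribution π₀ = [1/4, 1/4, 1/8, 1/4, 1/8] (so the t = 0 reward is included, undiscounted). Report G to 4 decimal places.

G = -0.2562

t=0: π = [0.2500, 0.2500, 0.1250, 0.2500, 0.1250], E[r] = -0.1250, γ^t·E[r] = -0.125000, running G = -0.125000
t=1: π = [0.2031, 0.2031, 0.2188, 0.1719, 0.2031], E[r] = -0.0313, γ^t·E[r] = -0.028125, running G = -0.153125
t=2: π = [0.2012, 0.1992, 0.2285, 0.1738, 0.1973], E[r] = -0.0664, γ^t·E[r] = -0.053789, running G = -0.206914
t=3: π = [0.2000, 0.2002, 0.2283, 0.1753, 0.1963], E[r] = -0.0676, γ^t·E[r] = -0.049300, running G = -0.256214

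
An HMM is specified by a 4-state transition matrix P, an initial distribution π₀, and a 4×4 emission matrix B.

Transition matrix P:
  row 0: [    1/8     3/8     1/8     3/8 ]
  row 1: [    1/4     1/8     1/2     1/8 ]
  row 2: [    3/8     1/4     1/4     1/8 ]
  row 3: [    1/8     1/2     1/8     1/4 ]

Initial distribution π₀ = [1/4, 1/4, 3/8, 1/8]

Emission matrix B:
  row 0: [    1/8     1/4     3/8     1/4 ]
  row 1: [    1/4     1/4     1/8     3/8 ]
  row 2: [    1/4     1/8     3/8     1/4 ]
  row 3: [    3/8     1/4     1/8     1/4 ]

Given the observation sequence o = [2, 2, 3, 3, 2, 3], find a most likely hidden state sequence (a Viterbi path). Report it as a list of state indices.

path = [2, 0, 1, 2, 0, 1]

t=0: δ = [9.375e-02, 3.125e-02, 1.406e-01, 1.562e-02]  (obs o_0=2)
t=1: δ = [1.978e-02, 4.395e-03, 1.318e-02, 4.395e-03]  ψ = [2, 0, 2, 0]  (obs o_1=2)
t=2: δ = [1.236e-03, 2.781e-03, 8.240e-04, 1.854e-03]  ψ = [2, 0, 2, 0]  (obs o_2=3)
t=3: δ = [1.738e-04, 3.476e-04, 3.476e-04, 1.159e-04]  ψ = [1, 3, 1, 0]  (obs o_3=3)
t=4: δ = [4.888e-05, 1.086e-05, 6.518e-05, 8.147e-06]  ψ = [2, 2, 1, 0]  (obs o_4=2)
t=5: δ = [6.110e-06, 6.874e-06, 4.074e-06, 4.583e-06]  ψ = [2, 0, 2, 0]  (obs o_5=3)
backtrack: best end state = 1; path = [2, 0, 1, 2, 0, 1]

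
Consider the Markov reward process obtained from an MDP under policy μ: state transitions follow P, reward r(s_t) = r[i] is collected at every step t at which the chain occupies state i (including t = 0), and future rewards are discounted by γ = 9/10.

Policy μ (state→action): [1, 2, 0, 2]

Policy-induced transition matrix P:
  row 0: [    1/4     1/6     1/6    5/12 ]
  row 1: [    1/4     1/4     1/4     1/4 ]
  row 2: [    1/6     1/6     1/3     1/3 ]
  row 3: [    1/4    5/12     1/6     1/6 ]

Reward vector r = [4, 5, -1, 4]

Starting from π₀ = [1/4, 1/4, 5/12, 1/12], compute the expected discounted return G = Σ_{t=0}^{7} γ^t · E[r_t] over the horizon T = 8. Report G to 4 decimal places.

G = 16.6733

t=0: π = [0.2500, 0.2500, 0.4167, 0.0833], E[r] = 2.1667, γ^t·E[r] = 2.166667, running G = 2.166667
t=1: π = [0.2153, 0.2083, 0.2569, 0.3194], E[r] = 2.9236, γ^t·E[r] = 2.631250, running G = 4.797917
t=2: π = [0.2286, 0.2639, 0.2269, 0.2807], E[r] = 3.1296, γ^t·E[r] = 2.535000, running G = 7.332917
t=3: π = [0.2311, 0.2588, 0.2265, 0.2836], E[r] = 3.1265, γ^t·E[r] = 2.279215, running G = 9.612132
t=4: π = [0.2311, 0.2591, 0.2260, 0.2838], E[r] = 3.1292, γ^t·E[r] = 2.053094, running G = 11.665226
t=5: π = [0.2312, 0.2592, 0.2259, 0.2837], E[r] = 3.1296, γ^t·E[r] = 1.847983, running G = 13.513209
t=6: π = [0.2312, 0.2592, 0.2259, 0.2837], E[r] = 3.1296, γ^t·E[r] = 1.663192, running G = 15.176401
t=7: π = [0.2312, 0.2592, 0.2259, 0.2837], E[r] = 3.1296, γ^t·E[r] = 1.496876, running G = 16.673277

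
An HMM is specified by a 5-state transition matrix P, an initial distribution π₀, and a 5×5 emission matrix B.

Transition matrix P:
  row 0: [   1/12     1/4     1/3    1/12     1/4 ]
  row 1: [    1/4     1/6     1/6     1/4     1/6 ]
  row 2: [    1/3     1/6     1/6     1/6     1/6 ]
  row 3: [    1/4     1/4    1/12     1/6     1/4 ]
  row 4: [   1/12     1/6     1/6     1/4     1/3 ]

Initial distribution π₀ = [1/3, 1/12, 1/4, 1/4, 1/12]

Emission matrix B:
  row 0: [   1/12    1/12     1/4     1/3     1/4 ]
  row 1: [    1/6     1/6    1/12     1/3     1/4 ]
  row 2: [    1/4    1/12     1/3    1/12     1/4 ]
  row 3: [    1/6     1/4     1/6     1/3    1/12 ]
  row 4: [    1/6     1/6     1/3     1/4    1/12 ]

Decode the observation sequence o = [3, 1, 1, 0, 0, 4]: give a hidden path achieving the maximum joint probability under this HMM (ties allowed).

t=0: δ = [1.111e-01, 2.778e-02, 2.083e-02, 8.333e-02, 2.083e-02]  (obs o_0=3)
t=1: δ = [1.736e-03, 4.630e-03, 3.086e-03, 3.472e-03, 4.630e-03]  ψ = [3, 0, 0, 3, 0]  (obs o_1=1)
t=2: δ = [9.645e-05, 1.447e-04, 6.430e-05, 2.894e-04, 2.572e-04]  ψ = [1, 3, 1, 1, 4]  (obs o_2=1)
t=3: δ = [6.028e-06, 1.206e-05, 1.072e-05, 1.072e-05, 1.429e-05]  ψ = [3, 3, 4, 4, 4]  (obs o_3=0)
t=4: δ = [2.977e-07, 4.465e-07, 5.954e-07, 5.954e-07, 7.938e-07]  ψ = [2, 3, 4, 4, 4]  (obs o_4=0)
t=5: δ = [4.961e-08, 3.721e-08, 3.308e-08, 1.654e-08, 2.205e-08]  ψ = [2, 3, 4, 4, 4]  (obs o_5=4)
backtrack: best end state = 0; path = [0, 4, 4, 4, 2, 0]

path = [0, 4, 4, 4, 2, 0]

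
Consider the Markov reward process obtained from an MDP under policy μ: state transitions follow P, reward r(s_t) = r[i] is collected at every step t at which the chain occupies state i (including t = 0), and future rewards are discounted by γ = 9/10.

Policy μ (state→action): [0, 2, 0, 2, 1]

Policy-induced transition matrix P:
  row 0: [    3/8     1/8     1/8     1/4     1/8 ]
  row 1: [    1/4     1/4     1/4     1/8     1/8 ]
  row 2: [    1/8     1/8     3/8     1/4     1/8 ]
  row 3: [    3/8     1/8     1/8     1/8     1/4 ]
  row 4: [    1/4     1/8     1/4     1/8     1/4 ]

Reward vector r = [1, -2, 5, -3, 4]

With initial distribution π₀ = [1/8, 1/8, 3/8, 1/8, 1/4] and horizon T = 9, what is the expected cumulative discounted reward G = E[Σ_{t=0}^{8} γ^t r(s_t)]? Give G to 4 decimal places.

G = 8.7847

t=0: π = [0.1250, 0.1250, 0.3750, 0.1250, 0.2500], E[r] = 2.3750, γ^t·E[r] = 2.375000, running G = 2.375000
t=1: π = [0.2344, 0.1406, 0.2656, 0.1875, 0.1719], E[r] = 1.4063, γ^t·E[r] = 1.265625, running G = 3.640625
t=2: π = [0.2695, 0.1426, 0.2305, 0.1875, 0.1699], E[r] = 1.2539, γ^t·E[r] = 1.015664, running G = 4.656289
t=3: π = [0.2783, 0.1428, 0.2217, 0.1875, 0.1697], E[r] = 1.2173, γ^t·E[r] = 0.887401, running G = 5.543690
t=4: π = [0.2805, 0.1429, 0.2195, 0.1875, 0.1696], E[r] = 1.2083, γ^t·E[r] = 0.792774, running G = 6.336464
t=5: π = [0.2811, 0.1429, 0.2189, 0.1875, 0.1696], E[r] = 1.2061, γ^t·E[r] = 0.712186, running G = 7.048650
t=6: π = [0.2812, 0.1429, 0.2188, 0.1875, 0.1696], E[r] = 1.2055, γ^t·E[r] = 0.640674, running G = 7.689324
t=7: π = [0.2812, 0.1429, 0.2188, 0.1875, 0.1696], E[r] = 1.2054, γ^t·E[r] = 0.576541, running G = 8.265864
t=8: π = [0.2812, 0.1429, 0.2188, 0.1875, 0.1696], E[r] = 1.2054, γ^t·E[r] = 0.518872, running G = 8.784736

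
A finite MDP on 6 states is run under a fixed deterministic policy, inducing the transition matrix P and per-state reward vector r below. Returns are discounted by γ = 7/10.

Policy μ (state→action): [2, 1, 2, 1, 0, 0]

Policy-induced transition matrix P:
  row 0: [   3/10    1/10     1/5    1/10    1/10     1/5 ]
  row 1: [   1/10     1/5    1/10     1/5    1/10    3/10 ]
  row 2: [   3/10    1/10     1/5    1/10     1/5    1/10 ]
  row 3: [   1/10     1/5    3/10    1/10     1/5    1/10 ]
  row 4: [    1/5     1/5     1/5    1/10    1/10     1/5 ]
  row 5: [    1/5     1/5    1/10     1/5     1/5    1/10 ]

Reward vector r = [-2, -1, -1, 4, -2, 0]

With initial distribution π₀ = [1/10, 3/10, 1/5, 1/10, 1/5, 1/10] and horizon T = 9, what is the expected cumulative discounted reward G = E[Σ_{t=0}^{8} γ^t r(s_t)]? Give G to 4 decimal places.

G = -1.7857

t=0: π = [0.1000, 0.3000, 0.2000, 0.1000, 0.2000, 0.1000], E[r] = -0.7000, γ^t·E[r] = -0.700000, running G = -0.700000
t=1: π = [0.1900, 0.1700, 0.1700, 0.1400, 0.1400, 0.1900], E[r] = -0.4400, γ^t·E[r] = -0.308000, running G = -1.008000
t=2: π = [0.2050, 0.1640, 0.1780, 0.1360, 0.1500, 0.1670], E[r] = -0.5080, γ^t·E[r] = -0.248920, running G = -1.256920
t=3: π = [0.2083, 0.1617, 0.1805, 0.1331, 0.1481, 0.1683], E[r] = -0.5226, γ^t·E[r] = -0.179252, running G = -1.436172
t=4: π = [0.2094, 0.1611, 0.1803, 0.1330, 0.1482, 0.1680], E[r] = -0.5246, γ^t·E[r] = -0.125959, running G = -1.562131
t=5: π = [0.2096, 0.1610, 0.1804, 0.1329, 0.1481, 0.1680], E[r] = -0.5252, γ^t·E[r] = -0.088263, running G = -1.650393
t=6: π = [0.2096, 0.1610, 0.1804, 0.1329, 0.1481, 0.1680], E[r] = -0.5252, γ^t·E[r] = -0.061795, running G = -1.712188
t=7: π = [0.2096, 0.1610, 0.1804, 0.1329, 0.1481, 0.1680], E[r] = -0.5253, γ^t·E[r] = -0.043258, running G = -1.755447
t=8: π = [0.2096, 0.1610, 0.1804, 0.1329, 0.1481, 0.1680], E[r] = -0.5253, γ^t·E[r] = -0.030281, running G = -1.785728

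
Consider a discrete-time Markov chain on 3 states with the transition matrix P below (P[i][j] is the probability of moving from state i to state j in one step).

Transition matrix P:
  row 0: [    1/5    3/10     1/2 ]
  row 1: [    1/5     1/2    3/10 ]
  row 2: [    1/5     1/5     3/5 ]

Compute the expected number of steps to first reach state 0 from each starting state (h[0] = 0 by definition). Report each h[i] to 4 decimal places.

First-step conditioning: h[0] = 0; for i ≠ 0, h[i] = 1 + Σ_k P[i][k]·h[k].
  h[1] = 1 + 1/2·h[1] + 3/10·h[2]
  h[2] = 1 + 1/5·h[1] + 3/5·h[2]
Solving the 2×2 linear system over states ≠ 0 gives exactly h = [0, 5, 5] (h[0] = 0 is the target).

h = [0.0000, 5.0000, 5.0000]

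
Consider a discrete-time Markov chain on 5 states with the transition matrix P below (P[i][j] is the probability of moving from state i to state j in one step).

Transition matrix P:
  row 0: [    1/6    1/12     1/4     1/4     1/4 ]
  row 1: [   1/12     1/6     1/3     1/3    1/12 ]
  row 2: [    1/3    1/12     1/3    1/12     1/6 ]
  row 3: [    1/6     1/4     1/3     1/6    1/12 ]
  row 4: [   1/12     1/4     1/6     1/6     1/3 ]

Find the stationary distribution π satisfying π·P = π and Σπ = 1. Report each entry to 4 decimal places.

Balance equations π_j = Σ_i π_i·P[i][j]:
  π_0 = 1/6·π_0 + 1/12·π_1 + 1/3·π_2 + 1/6·π_3 + 1/12·π_4
  π_1 = 1/12·π_0 + 1/6·π_1 + 1/12·π_2 + 1/4·π_3 + 1/4·π_4
  π_2 = 1/4·π_0 + 1/3·π_1 + 1/3·π_2 + 1/3·π_3 + 1/6·π_4
  π_3 = 1/4·π_0 + 1/3·π_1 + 1/12·π_2 + 1/6·π_3 + 1/6·π_4
  normalize: π_0 + π_1 + π_2 + π_3 + π_4 = 1
Solving the linear system gives exactly π = [3274/17603, 2781/17603, 5054/17603, 3249/17603, 3245/17603].

π = [0.1860, 0.1580, 0.2871, 0.1846, 0.1843]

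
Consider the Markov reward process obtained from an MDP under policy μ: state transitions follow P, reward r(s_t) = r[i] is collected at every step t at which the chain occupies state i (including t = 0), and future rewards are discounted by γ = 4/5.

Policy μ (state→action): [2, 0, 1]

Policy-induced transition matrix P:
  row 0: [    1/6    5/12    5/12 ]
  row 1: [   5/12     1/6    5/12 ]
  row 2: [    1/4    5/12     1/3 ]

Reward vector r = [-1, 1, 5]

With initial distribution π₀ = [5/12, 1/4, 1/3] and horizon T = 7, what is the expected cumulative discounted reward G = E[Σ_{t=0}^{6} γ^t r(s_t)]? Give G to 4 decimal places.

t=0: π = [0.4167, 0.2500, 0.3333], E[r] = 1.5000, γ^t·E[r] = 1.500000, running G = 1.500000
t=1: π = [0.2569, 0.3542, 0.3889], E[r] = 2.0417, γ^t·E[r] = 1.633333, running G = 3.133333
t=2: π = [0.2876, 0.3281, 0.3843], E[r] = 1.9618, γ^t·E[r] = 1.255556, running G = 4.388889
t=3: π = [0.2807, 0.3346, 0.3846], E[r] = 1.9771, γ^t·E[r] = 1.012296, running G = 5.401185
t=4: π = [0.2824, 0.3330, 0.3846], E[r] = 1.9737, γ^t·E[r] = 0.808425, running G = 6.209610
t=5: π = [0.2820, 0.3334, 0.3846], E[r] = 1.9745, γ^t·E[r] = 0.647012, running G = 6.856622
t=6: π = [0.2821, 0.3333, 0.3846], E[r] = 1.9743, γ^t·E[r] = 0.517556, running G = 7.374177

G = 7.3742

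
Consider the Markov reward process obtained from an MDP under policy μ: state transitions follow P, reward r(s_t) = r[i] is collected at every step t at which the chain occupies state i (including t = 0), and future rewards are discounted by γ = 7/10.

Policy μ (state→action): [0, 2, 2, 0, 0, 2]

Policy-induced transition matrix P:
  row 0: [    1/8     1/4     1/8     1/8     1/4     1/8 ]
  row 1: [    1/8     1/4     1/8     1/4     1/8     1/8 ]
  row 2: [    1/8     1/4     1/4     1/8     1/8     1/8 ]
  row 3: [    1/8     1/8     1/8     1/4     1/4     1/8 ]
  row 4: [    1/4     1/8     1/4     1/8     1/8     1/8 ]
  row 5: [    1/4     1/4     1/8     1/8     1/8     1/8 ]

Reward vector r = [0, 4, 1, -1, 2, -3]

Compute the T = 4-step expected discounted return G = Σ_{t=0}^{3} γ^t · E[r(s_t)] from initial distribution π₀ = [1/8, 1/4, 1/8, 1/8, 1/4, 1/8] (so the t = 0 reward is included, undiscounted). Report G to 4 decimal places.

G = 2.3059

t=0: π = [0.1250, 0.2500, 0.1250, 0.1250, 0.2500, 0.1250], E[r] = 1.1250, γ^t·E[r] = 1.125000, running G = 1.125000
t=1: π = [0.1719, 0.2031, 0.1719, 0.1719, 0.1563, 0.1250], E[r] = 0.7500, γ^t·E[r] = 0.525000, running G = 1.650000
t=2: π = [0.1602, 0.2090, 0.1660, 0.1719, 0.1680, 0.1250], E[r] = 0.7910, γ^t·E[r] = 0.387598, running G = 2.037598
t=3: π = [0.1616, 0.2075, 0.1667, 0.1726, 0.1665, 0.1250], E[r] = 0.7822, γ^t·E[r] = 0.268304, running G = 2.305901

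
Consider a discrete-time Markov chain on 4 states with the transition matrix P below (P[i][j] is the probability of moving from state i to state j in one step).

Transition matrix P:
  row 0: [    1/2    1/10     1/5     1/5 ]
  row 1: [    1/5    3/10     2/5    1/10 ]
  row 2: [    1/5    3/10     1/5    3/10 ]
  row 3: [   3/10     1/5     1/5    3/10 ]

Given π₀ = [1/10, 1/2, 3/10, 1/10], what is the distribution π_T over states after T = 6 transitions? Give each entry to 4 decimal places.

t=0: π = [0.1000, 0.5000, 0.3000, 0.1000]
t=1: π = [0.2400, 0.2700, 0.3000, 0.1900]
t=2: π = [0.2910, 0.2330, 0.2540, 0.2220]
t=3: π = [0.3095, 0.2196, 0.2466, 0.2243]
t=4: π = [0.3153, 0.2157, 0.2439, 0.2251]
t=5: π = [0.3171, 0.2144, 0.2431, 0.2253]
t=6: π = [0.3177, 0.2140, 0.2429, 0.2254]

π = [0.3177, 0.2140, 0.2429, 0.2254]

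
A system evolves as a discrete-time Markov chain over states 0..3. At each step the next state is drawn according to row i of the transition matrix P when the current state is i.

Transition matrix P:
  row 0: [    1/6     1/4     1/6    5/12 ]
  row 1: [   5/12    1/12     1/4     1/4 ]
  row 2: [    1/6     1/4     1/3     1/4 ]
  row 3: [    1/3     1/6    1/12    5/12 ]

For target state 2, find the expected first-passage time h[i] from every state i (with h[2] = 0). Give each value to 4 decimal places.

h = [6.6622, 6.1003, 0.0000, 7.2642]

First-step conditioning: h[2] = 0; for i ≠ 2, h[i] = 1 + Σ_k P[i][k]·h[k].
  h[0] = 1 + 1/6·h[0] + 1/4·h[1] + 5/12·h[3]
  h[1] = 1 + 5/12·h[0] + 1/12·h[1] + 1/4·h[3]
  h[3] = 1 + 1/3·h[0] + 1/6·h[1] + 5/12·h[3]
Solving the 3×3 linear system over states ≠ 2 gives exactly h = [1992/299, 1824/299, 0, 2172/299] (h[2] = 0 is the target).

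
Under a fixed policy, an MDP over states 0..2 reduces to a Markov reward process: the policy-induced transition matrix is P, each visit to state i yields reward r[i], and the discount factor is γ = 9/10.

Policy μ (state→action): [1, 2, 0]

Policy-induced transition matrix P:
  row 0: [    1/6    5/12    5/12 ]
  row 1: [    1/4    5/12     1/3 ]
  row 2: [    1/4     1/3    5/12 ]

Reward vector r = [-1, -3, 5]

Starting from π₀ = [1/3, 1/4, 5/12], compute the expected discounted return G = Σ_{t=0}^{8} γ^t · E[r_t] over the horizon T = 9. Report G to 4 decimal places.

G = 3.8284

t=0: π = [0.3333, 0.2500, 0.4167], E[r] = 1.0000, γ^t·E[r] = 1.000000, running G = 1.000000
t=1: π = [0.2222, 0.3819, 0.3958], E[r] = 0.6111, γ^t·E[r] = 0.550000, running G = 1.550000
t=2: π = [0.2315, 0.3837, 0.3848], E[r] = 0.5417, γ^t·E[r] = 0.438750, running G = 1.988750
t=3: π = [0.2307, 0.3846, 0.3847], E[r] = 0.5390, γ^t·E[r] = 0.392906, running G = 2.381656
t=4: π = [0.2308, 0.3846, 0.3846], E[r] = 0.5385, γ^t·E[r] = 0.353299, running G = 2.734955
t=5: π = [0.2308, 0.3846, 0.3846], E[r] = 0.5385, γ^t·E[r] = 0.317958, running G = 3.052914
t=6: π = [0.2308, 0.3846, 0.3846], E[r] = 0.5385, γ^t·E[r] = 0.286161, running G = 3.339074
t=7: π = [0.2308, 0.3846, 0.3846], E[r] = 0.5385, γ^t·E[r] = 0.257544, running G = 3.596619
t=8: π = [0.2308, 0.3846, 0.3846], E[r] = 0.5385, γ^t·E[r] = 0.231790, running G = 3.828409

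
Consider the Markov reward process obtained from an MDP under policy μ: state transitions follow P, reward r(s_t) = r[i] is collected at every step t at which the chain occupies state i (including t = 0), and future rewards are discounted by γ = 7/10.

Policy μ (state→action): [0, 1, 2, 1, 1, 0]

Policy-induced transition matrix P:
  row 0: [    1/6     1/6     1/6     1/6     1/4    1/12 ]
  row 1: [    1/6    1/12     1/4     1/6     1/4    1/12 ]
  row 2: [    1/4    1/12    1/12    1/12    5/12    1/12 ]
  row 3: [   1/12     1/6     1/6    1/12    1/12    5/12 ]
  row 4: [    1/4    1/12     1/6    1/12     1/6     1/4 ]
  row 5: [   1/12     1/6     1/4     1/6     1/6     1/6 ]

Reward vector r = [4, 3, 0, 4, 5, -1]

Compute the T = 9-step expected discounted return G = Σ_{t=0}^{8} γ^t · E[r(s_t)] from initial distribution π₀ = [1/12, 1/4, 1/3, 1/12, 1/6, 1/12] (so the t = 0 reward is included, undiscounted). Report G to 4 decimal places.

G = 7.8698

t=0: π = [0.0833, 0.2500, 0.3333, 0.0833, 0.1667, 0.0833], E[r] = 2.1667, γ^t·E[r] = 2.166667, running G = 2.166667
t=1: π = [0.1944, 0.1042, 0.1667, 0.1181, 0.2708, 0.1458], E[r] = 2.7708, γ^t·E[r] = 1.939583, running G = 4.106250
t=2: π = [0.1811, 0.1215, 0.1736, 0.1204, 0.2234, 0.1800], E[r] = 2.5075, γ^t·E[r] = 1.228686, running G = 5.334936
t=3: π = [0.1747, 0.1235, 0.1773, 0.1236, 0.2253, 0.1757], E[r] = 2.5141, γ^t·E[r] = 0.862330, running G = 6.197266
t=4: π = [0.1753, 0.1228, 0.1768, 0.1228, 0.2255, 0.1767], E[r] = 2.5119, γ^t·E[r] = 0.603117, running G = 6.800383
t=5: π = [0.1752, 0.1229, 0.1769, 0.1229, 0.2255, 0.1766], E[r] = 2.5121, γ^t·E[r] = 0.422201, running G = 7.222584
t=6: π = [0.1752, 0.1229, 0.1769, 0.1229, 0.2255, 0.1766], E[r] = 2.5121, γ^t·E[r] = 0.295544, running G = 7.518128
t=7: π = [0.1752, 0.1229, 0.1769, 0.1229, 0.2255, 0.1766], E[r] = 2.5121, γ^t·E[r] = 0.206880, running G = 7.725009
t=8: π = [0.1752, 0.1229, 0.1769, 0.1229, 0.2255, 0.1766], E[r] = 2.5121, γ^t·E[r] = 0.144816, running G = 7.869825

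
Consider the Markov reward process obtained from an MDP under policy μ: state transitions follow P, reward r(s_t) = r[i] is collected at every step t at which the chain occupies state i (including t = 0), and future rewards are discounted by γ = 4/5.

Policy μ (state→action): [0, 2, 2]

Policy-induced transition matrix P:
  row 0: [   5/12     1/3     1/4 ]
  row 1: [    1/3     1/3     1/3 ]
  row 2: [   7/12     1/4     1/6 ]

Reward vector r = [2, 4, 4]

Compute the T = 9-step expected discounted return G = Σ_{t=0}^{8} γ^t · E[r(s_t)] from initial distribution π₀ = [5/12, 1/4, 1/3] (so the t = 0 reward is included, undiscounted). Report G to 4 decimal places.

G = 13.5712

t=0: π = [0.4167, 0.2500, 0.3333], E[r] = 3.1667, γ^t·E[r] = 3.166667, running G = 3.166667
t=1: π = [0.4514, 0.3056, 0.2431], E[r] = 3.0972, γ^t·E[r] = 2.477778, running G = 5.644444
t=2: π = [0.4317, 0.3131, 0.2552], E[r] = 3.1366, γ^t·E[r] = 2.007407, running G = 7.651852
t=3: π = [0.4331, 0.3121, 0.2548], E[r] = 3.1338, γ^t·E[r] = 1.604494, running G = 9.256346
t=4: π = [0.4331, 0.3121, 0.2548], E[r] = 3.1337, γ^t·E[r] = 1.283579, running G = 10.539924
t=5: π = [0.4331, 0.3121, 0.2548], E[r] = 3.1338, γ^t·E[r] = 1.026870, running G = 11.566795
t=6: π = [0.4331, 0.3121, 0.2548], E[r] = 3.1338, γ^t·E[r] = 0.821496, running G = 12.388290
t=7: π = [0.4331, 0.3121, 0.2548], E[r] = 3.1338, γ^t·E[r] = 0.657197, running G = 13.045487
t=8: π = [0.4331, 0.3121, 0.2548], E[r] = 3.1338, γ^t·E[r] = 0.525757, running G = 13.571244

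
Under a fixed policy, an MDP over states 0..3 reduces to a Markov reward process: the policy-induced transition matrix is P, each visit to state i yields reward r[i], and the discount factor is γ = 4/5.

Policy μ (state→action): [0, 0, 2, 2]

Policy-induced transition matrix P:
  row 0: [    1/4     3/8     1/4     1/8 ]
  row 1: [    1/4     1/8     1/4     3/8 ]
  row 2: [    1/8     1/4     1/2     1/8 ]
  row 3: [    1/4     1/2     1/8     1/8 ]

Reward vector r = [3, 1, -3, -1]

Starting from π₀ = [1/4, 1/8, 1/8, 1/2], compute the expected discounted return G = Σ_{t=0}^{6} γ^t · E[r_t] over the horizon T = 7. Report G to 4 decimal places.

G = -0.1014

t=0: π = [0.2500, 0.1250, 0.1250, 0.5000], E[r] = 0.0000, γ^t·E[r] = 0.000000, running G = 0.000000
t=1: π = [0.2344, 0.3906, 0.2188, 0.1563], E[r] = 0.2813, γ^t·E[r] = 0.225000, running G = 0.225000
t=2: π = [0.2227, 0.2695, 0.2852, 0.2227], E[r] = -0.1406, γ^t·E[r] = -0.090000, running G = 0.135000
t=3: π = [0.2144, 0.2998, 0.2935, 0.1924], E[r] = -0.1299, γ^t·E[r] = -0.066500, running G = 0.068500
t=4: π = [0.2133, 0.2874, 0.2993, 0.2000], E[r] = -0.1705, γ^t·E[r] = -0.069850, running G = -0.001350
t=5: π = [0.2126, 0.2907, 0.2998, 0.1969], E[r] = -0.1679, γ^t·E[r] = -0.055010, running G = -0.056360
t=6: π = [0.2125, 0.2894, 0.3004, 0.1977], E[r] = -0.1717, γ^t·E[r] = -0.045018, running G = -0.101378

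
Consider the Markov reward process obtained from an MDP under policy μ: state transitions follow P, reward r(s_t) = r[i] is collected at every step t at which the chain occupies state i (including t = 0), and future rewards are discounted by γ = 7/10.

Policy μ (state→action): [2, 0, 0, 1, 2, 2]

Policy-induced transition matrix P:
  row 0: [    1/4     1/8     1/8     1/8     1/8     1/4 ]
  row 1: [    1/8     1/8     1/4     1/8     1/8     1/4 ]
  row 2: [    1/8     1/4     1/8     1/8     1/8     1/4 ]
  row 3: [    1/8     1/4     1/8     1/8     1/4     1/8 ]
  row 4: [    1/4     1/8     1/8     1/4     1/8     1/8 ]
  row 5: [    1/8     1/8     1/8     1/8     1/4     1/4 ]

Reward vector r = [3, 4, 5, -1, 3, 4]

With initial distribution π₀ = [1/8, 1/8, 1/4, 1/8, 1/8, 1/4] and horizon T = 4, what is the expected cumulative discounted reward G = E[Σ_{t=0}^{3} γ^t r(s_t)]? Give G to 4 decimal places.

G = 8.1153

t=0: π = [0.1250, 0.1250, 0.2500, 0.1250, 0.1250, 0.2500], E[r] = 3.3750, γ^t·E[r] = 3.375000, running G = 3.375000
t=1: π = [0.1563, 0.1719, 0.1406, 0.1406, 0.1719, 0.2188], E[r] = 3.1094, γ^t·E[r] = 2.176563, running G = 5.551563
t=2: π = [0.1660, 0.1602, 0.1465, 0.1465, 0.1699, 0.2109], E[r] = 3.0781, γ^t·E[r] = 1.508281, running G = 7.059844
t=3: π = [0.1670, 0.1616, 0.1450, 0.1462, 0.1697, 0.2104], E[r] = 3.0771, γ^t·E[r] = 1.055462, running G = 8.115306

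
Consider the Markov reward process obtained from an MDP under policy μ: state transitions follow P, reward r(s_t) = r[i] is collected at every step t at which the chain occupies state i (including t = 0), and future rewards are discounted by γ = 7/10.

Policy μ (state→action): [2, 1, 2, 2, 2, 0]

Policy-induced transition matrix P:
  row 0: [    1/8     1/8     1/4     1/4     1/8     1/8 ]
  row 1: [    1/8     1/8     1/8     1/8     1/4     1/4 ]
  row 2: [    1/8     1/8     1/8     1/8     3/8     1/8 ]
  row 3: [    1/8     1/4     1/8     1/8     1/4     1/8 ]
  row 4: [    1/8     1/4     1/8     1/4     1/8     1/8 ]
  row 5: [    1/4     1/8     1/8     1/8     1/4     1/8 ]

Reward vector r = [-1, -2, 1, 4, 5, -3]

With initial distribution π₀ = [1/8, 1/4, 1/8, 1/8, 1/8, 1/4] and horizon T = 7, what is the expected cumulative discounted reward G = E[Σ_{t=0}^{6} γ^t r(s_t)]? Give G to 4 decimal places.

G = 1.9424

t=0: π = [0.1250, 0.2500, 0.1250, 0.1250, 0.1250, 0.2500], E[r] = -0.1250, γ^t·E[r] = -0.125000, running G = -0.125000
t=1: π = [0.1563, 0.1563, 0.1406, 0.1563, 0.2344, 0.1563], E[r] = 1.0000, γ^t·E[r] = 0.700000, running G = 0.575000
t=2: π = [0.1445, 0.1738, 0.1445, 0.1738, 0.2188, 0.1445], E[r] = 1.0078, γ^t·E[r] = 0.493828, running G = 1.068828
t=3: π = [0.1431, 0.1741, 0.1431, 0.1704, 0.2227, 0.1467], E[r] = 1.0066, γ^t·E[r] = 0.345261, running G = 1.414089
t=4: π = [0.1433, 0.1741, 0.1429, 0.1707, 0.2222, 0.1468], E[r] = 1.0047, γ^t·E[r] = 0.241228, running G = 1.655318
t=5: π = [0.1433, 0.1741, 0.1429, 0.1707, 0.2222, 0.1468], E[r] = 1.0047, γ^t·E[r] = 0.168854, running G = 1.824172
t=6: π = [0.1433, 0.1741, 0.1429, 0.1707, 0.2222, 0.1468], E[r] = 1.0047, γ^t·E[r] = 0.118202, running G = 1.942374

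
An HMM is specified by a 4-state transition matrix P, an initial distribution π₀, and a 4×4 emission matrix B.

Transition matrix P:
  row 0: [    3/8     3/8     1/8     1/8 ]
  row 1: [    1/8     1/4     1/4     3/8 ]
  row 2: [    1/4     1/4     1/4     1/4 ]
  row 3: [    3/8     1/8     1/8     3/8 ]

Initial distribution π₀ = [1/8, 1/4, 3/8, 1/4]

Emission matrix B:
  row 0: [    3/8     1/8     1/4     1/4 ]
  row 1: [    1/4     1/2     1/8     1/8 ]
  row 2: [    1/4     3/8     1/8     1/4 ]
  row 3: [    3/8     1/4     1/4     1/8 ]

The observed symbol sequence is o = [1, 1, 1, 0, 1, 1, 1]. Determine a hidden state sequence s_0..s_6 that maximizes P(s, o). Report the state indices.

t=0: δ = [1.562e-02, 1.250e-01, 1.406e-01, 6.250e-02]  (obs o_0=1)
t=1: δ = [4.395e-03, 1.758e-02, 1.318e-02, 1.172e-02]  ψ = [2, 2, 2, 1]  (obs o_1=1)
t=2: δ = [5.493e-04, 2.197e-03, 1.648e-03, 1.648e-03]  ψ = [3, 1, 1, 1]  (obs o_2=1)
t=3: δ = [2.317e-04, 1.373e-04, 1.373e-04, 3.090e-04]  ψ = [3, 1, 1, 1]  (obs o_3=0)
t=4: δ = [1.448e-05, 4.345e-05, 1.448e-05, 2.897e-05]  ψ = [3, 0, 3, 3]  (obs o_4=1)
t=5: δ = [1.358e-06, 5.431e-06, 4.074e-06, 4.074e-06]  ψ = [3, 1, 1, 1]  (obs o_5=1)
t=6: δ = [1.910e-07, 6.789e-07, 5.092e-07, 5.092e-07]  ψ = [3, 1, 1, 1]  (obs o_6=1)
backtrack: best end state = 1; path = [2, 1, 3, 0, 1, 1, 1]

path = [2, 1, 3, 0, 1, 1, 1]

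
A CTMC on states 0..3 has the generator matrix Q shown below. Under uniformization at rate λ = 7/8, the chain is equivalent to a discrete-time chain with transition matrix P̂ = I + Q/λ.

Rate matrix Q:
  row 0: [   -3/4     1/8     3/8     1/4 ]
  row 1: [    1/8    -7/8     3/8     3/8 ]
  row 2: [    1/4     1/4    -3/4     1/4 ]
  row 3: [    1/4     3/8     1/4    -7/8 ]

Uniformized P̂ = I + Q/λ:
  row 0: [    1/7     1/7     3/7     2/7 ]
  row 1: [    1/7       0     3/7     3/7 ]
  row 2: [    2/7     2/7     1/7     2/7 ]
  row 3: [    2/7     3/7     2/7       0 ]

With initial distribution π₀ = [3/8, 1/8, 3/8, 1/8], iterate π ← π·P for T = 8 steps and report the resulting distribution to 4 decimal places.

π = [0.2219, 0.2251, 0.3058, 0.2472]

t=0: π = [0.3750, 0.1250, 0.3750, 0.1250]
t=1: π = [0.2143, 0.2143, 0.3036, 0.2679]
t=2: π = [0.2245, 0.2321, 0.3036, 0.2398]
t=3: π = [0.2205, 0.2216, 0.3076, 0.2504]
t=4: π = [0.2226, 0.2267, 0.3049, 0.2458]
t=5: π = [0.2215, 0.2243, 0.3063, 0.2479]
t=6: π = [0.2220, 0.2254, 0.3056, 0.2469]
t=7: π = [0.2218, 0.2249, 0.3060, 0.2474]
t=8: π = [0.2219, 0.2251, 0.3058, 0.2472]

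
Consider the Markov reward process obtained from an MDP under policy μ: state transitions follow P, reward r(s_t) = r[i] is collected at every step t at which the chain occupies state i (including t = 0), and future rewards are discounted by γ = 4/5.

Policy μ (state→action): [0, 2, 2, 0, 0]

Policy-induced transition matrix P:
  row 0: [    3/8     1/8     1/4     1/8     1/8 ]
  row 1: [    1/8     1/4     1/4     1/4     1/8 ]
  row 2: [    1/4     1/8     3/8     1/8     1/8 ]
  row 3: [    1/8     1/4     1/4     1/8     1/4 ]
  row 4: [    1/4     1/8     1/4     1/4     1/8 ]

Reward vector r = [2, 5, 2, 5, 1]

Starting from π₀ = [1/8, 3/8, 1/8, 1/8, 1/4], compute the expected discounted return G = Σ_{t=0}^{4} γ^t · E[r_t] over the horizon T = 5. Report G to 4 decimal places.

G = 10.1381

t=0: π = [0.1250, 0.3750, 0.1250, 0.1250, 0.2500], E[r] = 3.2500, γ^t·E[r] = 3.250000, running G = 3.250000
t=1: π = [0.2031, 0.1875, 0.2656, 0.2031, 0.1406], E[r] = 3.0313, γ^t·E[r] = 2.425000, running G = 5.675000
t=2: π = [0.2266, 0.1738, 0.2832, 0.1660, 0.1504], E[r] = 2.8691, γ^t·E[r] = 1.836250, running G = 7.511250
t=3: π = [0.2358, 0.1675, 0.2854, 0.1655, 0.1458], E[r] = 2.8533, γ^t·E[r] = 1.460875, running G = 8.972125
t=4: π = [0.2379, 0.1666, 0.2857, 0.1642, 0.1457], E[r] = 2.8466, γ^t·E[r] = 1.165988, running G = 10.138113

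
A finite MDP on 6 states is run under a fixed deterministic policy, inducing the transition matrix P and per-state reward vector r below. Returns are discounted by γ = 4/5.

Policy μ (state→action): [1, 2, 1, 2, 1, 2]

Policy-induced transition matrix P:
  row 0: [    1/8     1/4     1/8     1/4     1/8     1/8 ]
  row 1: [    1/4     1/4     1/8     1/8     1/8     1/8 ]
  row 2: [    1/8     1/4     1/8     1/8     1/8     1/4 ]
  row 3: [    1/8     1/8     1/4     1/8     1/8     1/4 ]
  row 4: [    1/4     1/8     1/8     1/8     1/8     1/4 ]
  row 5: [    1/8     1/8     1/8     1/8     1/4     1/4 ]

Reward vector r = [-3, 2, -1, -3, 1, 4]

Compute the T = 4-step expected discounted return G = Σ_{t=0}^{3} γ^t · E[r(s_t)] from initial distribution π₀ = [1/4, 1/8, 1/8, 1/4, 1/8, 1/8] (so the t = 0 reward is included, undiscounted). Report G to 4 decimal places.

t=0: π = [0.2500, 0.1250, 0.1250, 0.2500, 0.1250, 0.1250], E[r] = -0.7500, γ^t·E[r] = -0.750000, running G = -0.750000
t=1: π = [0.1563, 0.1875, 0.1563, 0.1563, 0.1406, 0.2031], E[r] = 0.2344, γ^t·E[r] = 0.187500, running G = -0.562500
t=2: π = [0.1660, 0.1875, 0.1445, 0.1445, 0.1504, 0.2070], E[r] = 0.2773, γ^t·E[r] = 0.177500, running G = -0.385000
t=3: π = [0.1672, 0.1873, 0.1431, 0.1458, 0.1509, 0.2058], E[r] = 0.2666, γ^t·E[r] = 0.136500, running G = -0.248500

G = -0.2485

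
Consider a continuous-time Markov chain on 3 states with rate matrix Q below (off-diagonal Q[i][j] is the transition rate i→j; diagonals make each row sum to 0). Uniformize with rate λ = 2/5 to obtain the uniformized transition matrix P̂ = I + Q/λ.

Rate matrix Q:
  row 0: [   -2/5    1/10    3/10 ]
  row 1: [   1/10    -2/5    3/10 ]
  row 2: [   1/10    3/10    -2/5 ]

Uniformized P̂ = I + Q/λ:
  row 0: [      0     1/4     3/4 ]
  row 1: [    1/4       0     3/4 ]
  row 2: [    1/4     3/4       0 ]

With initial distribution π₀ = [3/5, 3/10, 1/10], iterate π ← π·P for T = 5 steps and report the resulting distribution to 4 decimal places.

t=0: π = [0.6000, 0.3000, 0.1000]
t=1: π = [0.1000, 0.2250, 0.6750]
t=2: π = [0.2250, 0.5313, 0.2438]
t=3: π = [0.1938, 0.2391, 0.5672]
t=4: π = [0.2016, 0.4738, 0.3246]
t=5: π = [0.1996, 0.2938, 0.5065]

π = [0.1996, 0.2938, 0.5065]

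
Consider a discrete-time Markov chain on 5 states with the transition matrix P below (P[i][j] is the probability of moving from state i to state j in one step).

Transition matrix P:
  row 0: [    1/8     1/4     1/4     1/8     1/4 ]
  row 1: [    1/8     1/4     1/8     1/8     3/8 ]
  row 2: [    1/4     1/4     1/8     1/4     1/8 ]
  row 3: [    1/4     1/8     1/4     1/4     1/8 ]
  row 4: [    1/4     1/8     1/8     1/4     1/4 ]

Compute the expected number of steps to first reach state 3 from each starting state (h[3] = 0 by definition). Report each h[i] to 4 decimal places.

h = [5.6117, 5.6019, 5.0583, 0.0000, 4.9806]

First-step conditioning: h[3] = 0; for i ≠ 3, h[i] = 1 + Σ_k P[i][k]·h[k].
  h[0] = 1 + 1/8·h[0] + 1/4·h[1] + 1/4·h[2] + 1/4·h[4]
  h[1] = 1 + 1/8·h[0] + 1/4·h[1] + 1/8·h[2] + 3/8·h[4]
  h[2] = 1 + 1/4·h[0] + 1/4·h[1] + 1/8·h[2] + 1/8·h[4]
  h[4] = 1 + 1/4·h[0] + 1/8·h[1] + 1/8·h[2] + 1/4·h[4]
Solving the 4×4 linear system over states ≠ 3 gives exactly h = [578/103, 577/103, 521/103, 0, 513/103] (h[3] = 0 is the target).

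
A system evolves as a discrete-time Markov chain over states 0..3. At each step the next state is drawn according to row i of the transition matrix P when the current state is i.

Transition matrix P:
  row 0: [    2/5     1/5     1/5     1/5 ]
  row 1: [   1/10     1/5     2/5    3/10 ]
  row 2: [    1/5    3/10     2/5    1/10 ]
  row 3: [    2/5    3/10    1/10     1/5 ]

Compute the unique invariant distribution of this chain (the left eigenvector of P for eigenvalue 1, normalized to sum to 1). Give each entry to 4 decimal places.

Balance equations π_j = Σ_i π_i·P[i][j]:
  π_0 = 2/5·π_0 + 1/10·π_1 + 1/5·π_2 + 2/5·π_3
  π_1 = 1/5·π_0 + 1/5·π_1 + 3/10·π_2 + 3/10·π_3
  π_2 = 1/5·π_0 + 2/5·π_1 + 2/5·π_2 + 1/10·π_3
  normalize: π_0 + π_1 + π_2 + π_3 = 1
Solving the linear system gives exactly π = [41/153, 38/153, 44/153, 10/51].

π = [0.2680, 0.2484, 0.2876, 0.1961]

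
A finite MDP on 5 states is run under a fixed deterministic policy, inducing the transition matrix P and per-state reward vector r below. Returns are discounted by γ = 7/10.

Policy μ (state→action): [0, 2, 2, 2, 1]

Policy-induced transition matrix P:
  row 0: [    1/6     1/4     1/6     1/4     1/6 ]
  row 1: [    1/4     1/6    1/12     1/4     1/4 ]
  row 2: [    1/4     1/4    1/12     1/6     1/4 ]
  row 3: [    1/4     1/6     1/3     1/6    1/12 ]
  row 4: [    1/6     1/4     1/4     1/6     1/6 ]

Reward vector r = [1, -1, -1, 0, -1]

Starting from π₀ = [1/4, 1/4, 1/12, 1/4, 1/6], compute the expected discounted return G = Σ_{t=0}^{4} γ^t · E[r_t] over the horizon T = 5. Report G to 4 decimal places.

G = -0.8928

t=0: π = [0.2500, 0.2500, 0.0833, 0.2500, 0.1667], E[r] = -0.2500, γ^t·E[r] = -0.250000, running G = -0.250000
t=1: π = [0.2153, 0.2083, 0.1944, 0.2083, 0.1736], E[r] = -0.3611, γ^t·E[r] = -0.252778, running G = -0.502778
t=2: π = [0.2176, 0.2153, 0.1823, 0.2020, 0.1829], E[r] = -0.3628, γ^t·E[r] = -0.177795, running G = -0.680573
t=3: π = [0.2166, 0.2152, 0.1824, 0.2027, 0.1830], E[r] = -0.3640, γ^t·E[r] = -0.124854, running G = -0.805427
t=4: π = [0.2167, 0.2152, 0.1826, 0.2027, 0.1829], E[r] = -0.3639, γ^t·E[r] = -0.087383, running G = -0.892810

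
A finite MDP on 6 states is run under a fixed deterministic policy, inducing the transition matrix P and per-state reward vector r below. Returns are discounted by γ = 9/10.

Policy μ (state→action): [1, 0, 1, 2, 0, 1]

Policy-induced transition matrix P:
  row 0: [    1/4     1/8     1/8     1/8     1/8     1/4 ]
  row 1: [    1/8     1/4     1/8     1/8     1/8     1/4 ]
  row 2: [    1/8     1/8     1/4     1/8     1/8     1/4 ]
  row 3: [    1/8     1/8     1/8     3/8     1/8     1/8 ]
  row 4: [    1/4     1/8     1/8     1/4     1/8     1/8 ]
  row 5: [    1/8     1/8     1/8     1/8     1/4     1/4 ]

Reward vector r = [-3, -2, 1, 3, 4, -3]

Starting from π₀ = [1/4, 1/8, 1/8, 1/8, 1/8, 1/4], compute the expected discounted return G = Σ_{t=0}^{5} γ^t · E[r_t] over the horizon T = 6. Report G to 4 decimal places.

G = -1.1410

t=0: π = [0.2500, 0.1250, 0.1250, 0.1250, 0.1250, 0.2500], E[r] = -0.7500, γ^t·E[r] = -0.750000, running G = -0.750000
t=1: π = [0.1719, 0.1406, 0.1406, 0.1719, 0.1563, 0.2188], E[r] = -0.1719, γ^t·E[r] = -0.154688, running G = -0.904688
t=2: π = [0.1660, 0.1426, 0.1426, 0.1875, 0.1523, 0.2090], E[r] = -0.0957, γ^t·E[r] = -0.077520, running G = -0.982207
t=3: π = [0.1648, 0.1428, 0.1428, 0.1909, 0.1511, 0.2075], E[r] = -0.0825, γ^t·E[r] = -0.060157, running G = -1.042364
t=4: π = [0.1645, 0.1429, 0.1429, 0.1916, 0.1509, 0.2072], E[r] = -0.0794, γ^t·E[r] = -0.052119, running G = -1.094483
t=5: π = [0.1644, 0.1429, 0.1429, 0.1918, 0.1509, 0.2072], E[r] = -0.0787, γ^t·E[r] = -0.046497, running G = -1.140979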